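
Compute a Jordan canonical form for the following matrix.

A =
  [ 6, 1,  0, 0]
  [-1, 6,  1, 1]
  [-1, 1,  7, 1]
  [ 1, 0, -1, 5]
J_3(6) ⊕ J_1(6)

The characteristic polynomial is
  det(x·I − A) = x^4 - 24*x^3 + 216*x^2 - 864*x + 1296 = (x - 6)^4

Eigenvalues and multiplicities (the geometric multiplicity of λ is n − rank(A − λI), which equals the number of Jordan blocks for λ):
  λ = 6: algebraic multiplicity = 4, geometric multiplicity = 2

Determining the block sizes for each eigenvalue:
  λ = 6: with am = 4 and gm = 2, the partition is not yet determined (e.g. several partitions of 4 into 2 parts exist). Let N = A − (6)·I. Computing rank(N^1) = 2, rank(N^2) = 1, rank(N^3) = 0; the number of blocks of size ≥ j is rank(N^{j−1}) − rank(N^j), giving [2, 1, 1]. So we have 1 block(s) of size 3, 1 block(s) of size 1 → block sizes [3, 1]

Assembling the blocks gives a Jordan form
J =
  [6, 1, 0, 0]
  [0, 6, 1, 0]
  [0, 0, 6, 0]
  [0, 0, 0, 6]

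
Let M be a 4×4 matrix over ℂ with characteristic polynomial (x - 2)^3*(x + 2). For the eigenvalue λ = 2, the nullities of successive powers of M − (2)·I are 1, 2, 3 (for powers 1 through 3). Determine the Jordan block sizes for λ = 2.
Block sizes for λ = 2: [3]

From the dimensions of kernels of powers, the number of Jordan blocks of size at least j is d_j − d_{j−1} where d_j = dim ker(N^j) (with d_0 = 0). Computing the differences gives [1, 1, 1].
The number of blocks of size exactly k is (#blocks of size ≥ k) − (#blocks of size ≥ k + 1), so the partition is: 1 block(s) of size 3.
In nonincreasing order the block sizes are [3].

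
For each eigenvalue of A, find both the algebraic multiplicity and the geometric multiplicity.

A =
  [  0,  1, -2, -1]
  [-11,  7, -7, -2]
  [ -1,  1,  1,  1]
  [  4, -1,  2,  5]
λ = 3: alg = 3, geom = 1; λ = 4: alg = 1, geom = 1

Step 1 — factor the characteristic polynomial to read off the algebraic multiplicities:
  χ_A(x) = (x - 4)*(x - 3)^3

Step 2 — compute geometric multiplicities via the rank-nullity identity g(λ) = n − rank(A − λI):
  rank(A − (3)·I) = 3, so dim ker(A − (3)·I) = n − 3 = 1
  rank(A − (4)·I) = 3, so dim ker(A − (4)·I) = n − 3 = 1

Summary:
  λ = 3: algebraic multiplicity = 3, geometric multiplicity = 1
  λ = 4: algebraic multiplicity = 1, geometric multiplicity = 1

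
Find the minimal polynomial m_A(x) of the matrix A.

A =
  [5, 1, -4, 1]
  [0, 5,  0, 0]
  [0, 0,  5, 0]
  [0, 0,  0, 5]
x^2 - 10*x + 25

The characteristic polynomial is χ_A(x) = (x - 5)^4, so the eigenvalues are known. The minimal polynomial is
  m_A(x) = Π_λ (x − λ)^{k_λ}
where k_λ is the size of the *largest* Jordan block for λ (equivalently, the smallest k with (A − λI)^k v = 0 for every generalised eigenvector v of λ).

  λ = 5: largest Jordan block has size 2, contributing (x − 5)^2

So m_A(x) = (x - 5)^2 = x^2 - 10*x + 25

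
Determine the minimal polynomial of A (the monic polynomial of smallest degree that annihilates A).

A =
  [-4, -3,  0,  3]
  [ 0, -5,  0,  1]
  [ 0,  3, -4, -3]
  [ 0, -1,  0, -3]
x^2 + 8*x + 16

The characteristic polynomial is χ_A(x) = (x + 4)^4, so the eigenvalues are known. The minimal polynomial is
  m_A(x) = Π_λ (x − λ)^{k_λ}
where k_λ is the size of the *largest* Jordan block for λ (equivalently, the smallest k with (A − λI)^k v = 0 for every generalised eigenvector v of λ).

  λ = -4: largest Jordan block has size 2, contributing (x + 4)^2

So m_A(x) = (x + 4)^2 = x^2 + 8*x + 16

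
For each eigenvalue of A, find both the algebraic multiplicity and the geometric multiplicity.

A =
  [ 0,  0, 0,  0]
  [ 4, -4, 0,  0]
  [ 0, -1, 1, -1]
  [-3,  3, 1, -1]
λ = -4: alg = 1, geom = 1; λ = 0: alg = 3, geom = 1

Step 1 — factor the characteristic polynomial to read off the algebraic multiplicities:
  χ_A(x) = x^3*(x + 4)

Step 2 — compute geometric multiplicities via the rank-nullity identity g(λ) = n − rank(A − λI):
  rank(A − (-4)·I) = 3, so dim ker(A − (-4)·I) = n − 3 = 1
  rank(A − (0)·I) = 3, so dim ker(A − (0)·I) = n − 3 = 1

Summary:
  λ = -4: algebraic multiplicity = 1, geometric multiplicity = 1
  λ = 0: algebraic multiplicity = 3, geometric multiplicity = 1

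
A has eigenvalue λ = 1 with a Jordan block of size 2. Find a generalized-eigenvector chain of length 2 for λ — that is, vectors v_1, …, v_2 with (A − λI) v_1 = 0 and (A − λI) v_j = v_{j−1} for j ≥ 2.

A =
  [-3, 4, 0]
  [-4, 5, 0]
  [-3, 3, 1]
A Jordan chain for λ = 1 of length 2:
v_1 = (-4, -4, -3)ᵀ
v_2 = (1, 0, 0)ᵀ

Let N = A − (1)·I. We want v_2 with N^2 v_2 = 0 but N^1 v_2 ≠ 0; then v_{j-1} := N · v_j for j = 2, …, 2.

Pick v_2 = (1, 0, 0)ᵀ.
Then v_1 = N · v_2 = (-4, -4, -3)ᵀ.

Sanity check: (A − (1)·I) v_1 = (0, 0, 0)ᵀ = 0. ✓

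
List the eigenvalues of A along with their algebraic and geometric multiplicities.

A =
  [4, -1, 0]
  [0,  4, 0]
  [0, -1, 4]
λ = 4: alg = 3, geom = 2

Step 1 — factor the characteristic polynomial to read off the algebraic multiplicities:
  χ_A(x) = (x - 4)^3

Step 2 — compute geometric multiplicities via the rank-nullity identity g(λ) = n − rank(A − λI):
  rank(A − (4)·I) = 1, so dim ker(A − (4)·I) = n − 1 = 2

Summary:
  λ = 4: algebraic multiplicity = 3, geometric multiplicity = 2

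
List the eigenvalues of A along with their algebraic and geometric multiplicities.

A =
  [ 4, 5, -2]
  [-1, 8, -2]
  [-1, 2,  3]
λ = 5: alg = 3, geom = 1

Step 1 — factor the characteristic polynomial to read off the algebraic multiplicities:
  χ_A(x) = (x - 5)^3

Step 2 — compute geometric multiplicities via the rank-nullity identity g(λ) = n − rank(A − λI):
  rank(A − (5)·I) = 2, so dim ker(A − (5)·I) = n − 2 = 1

Summary:
  λ = 5: algebraic multiplicity = 3, geometric multiplicity = 1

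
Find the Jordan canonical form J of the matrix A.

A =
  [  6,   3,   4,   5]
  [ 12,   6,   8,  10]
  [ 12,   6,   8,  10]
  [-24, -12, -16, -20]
J_2(0) ⊕ J_1(0) ⊕ J_1(0)

The characteristic polynomial is
  det(x·I − A) = x^4

Eigenvalues and multiplicities (the geometric multiplicity of λ is n − rank(A − λI), which equals the number of Jordan blocks for λ):
  λ = 0: algebraic multiplicity = 4, geometric multiplicity = 3

Determining the block sizes for each eigenvalue:
  λ = 0: 3 blocks summing to 4 forces exactly one block of size 2 and the rest size 1 → block sizes [2, 1, 1]

Assembling the blocks gives a Jordan form
J =
  [0, 1, 0, 0]
  [0, 0, 0, 0]
  [0, 0, 0, 0]
  [0, 0, 0, 0]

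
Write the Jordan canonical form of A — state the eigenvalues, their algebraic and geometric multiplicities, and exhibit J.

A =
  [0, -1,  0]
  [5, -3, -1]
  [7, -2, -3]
J_3(-2)

The characteristic polynomial is
  det(x·I − A) = x^3 + 6*x^2 + 12*x + 8 = (x + 2)^3

Eigenvalues and multiplicities (the geometric multiplicity of λ is n − rank(A − λI), which equals the number of Jordan blocks for λ):
  λ = -2: algebraic multiplicity = 3, geometric multiplicity = 1

Determining the block sizes for each eigenvalue:
  λ = -2: one block (gm = 1), so the single block has size am = 3 → block sizes [3]

Assembling the blocks gives a Jordan form
J =
  [-2,  1,  0]
  [ 0, -2,  1]
  [ 0,  0, -2]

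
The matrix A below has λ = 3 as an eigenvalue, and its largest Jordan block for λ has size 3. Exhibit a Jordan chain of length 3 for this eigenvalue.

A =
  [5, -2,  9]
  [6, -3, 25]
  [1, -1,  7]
A Jordan chain for λ = 3 of length 3:
v_1 = (1, 1, 0)ᵀ
v_2 = (2, 6, 1)ᵀ
v_3 = (1, 0, 0)ᵀ

Let N = A − (3)·I. We want v_3 with N^3 v_3 = 0 but N^2 v_3 ≠ 0; then v_{j-1} := N · v_j for j = 3, …, 2.

Pick v_3 = (1, 0, 0)ᵀ.
Then v_2 = N · v_3 = (2, 6, 1)ᵀ.
Then v_1 = N · v_2 = (1, 1, 0)ᵀ.

Sanity check: (A − (3)·I) v_1 = (0, 0, 0)ᵀ = 0. ✓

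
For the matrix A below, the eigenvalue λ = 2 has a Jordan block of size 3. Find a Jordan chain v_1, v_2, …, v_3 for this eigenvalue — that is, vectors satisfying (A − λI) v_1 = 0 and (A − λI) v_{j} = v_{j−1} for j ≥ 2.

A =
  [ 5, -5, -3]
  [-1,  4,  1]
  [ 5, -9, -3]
A Jordan chain for λ = 2 of length 3:
v_1 = (-1, 0, -1)ᵀ
v_2 = (3, -1, 5)ᵀ
v_3 = (1, 0, 0)ᵀ

Let N = A − (2)·I. We want v_3 with N^3 v_3 = 0 but N^2 v_3 ≠ 0; then v_{j-1} := N · v_j for j = 3, …, 2.

Pick v_3 = (1, 0, 0)ᵀ.
Then v_2 = N · v_3 = (3, -1, 5)ᵀ.
Then v_1 = N · v_2 = (-1, 0, -1)ᵀ.

Sanity check: (A − (2)·I) v_1 = (0, 0, 0)ᵀ = 0. ✓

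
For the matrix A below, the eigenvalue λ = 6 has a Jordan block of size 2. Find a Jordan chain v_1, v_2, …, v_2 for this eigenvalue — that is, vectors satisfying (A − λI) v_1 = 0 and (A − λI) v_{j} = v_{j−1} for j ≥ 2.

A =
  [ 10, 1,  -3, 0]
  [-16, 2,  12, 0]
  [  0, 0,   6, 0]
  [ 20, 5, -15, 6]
A Jordan chain for λ = 6 of length 2:
v_1 = (4, -16, 0, 20)ᵀ
v_2 = (1, 0, 0, 0)ᵀ

Let N = A − (6)·I. We want v_2 with N^2 v_2 = 0 but N^1 v_2 ≠ 0; then v_{j-1} := N · v_j for j = 2, …, 2.

Pick v_2 = (1, 0, 0, 0)ᵀ.
Then v_1 = N · v_2 = (4, -16, 0, 20)ᵀ.

Sanity check: (A − (6)·I) v_1 = (0, 0, 0, 0)ᵀ = 0. ✓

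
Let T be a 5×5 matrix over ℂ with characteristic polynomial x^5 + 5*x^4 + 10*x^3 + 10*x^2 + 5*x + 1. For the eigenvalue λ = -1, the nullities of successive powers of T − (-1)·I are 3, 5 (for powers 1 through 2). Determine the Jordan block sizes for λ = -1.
Block sizes for λ = -1: [2, 2, 1]

From the dimensions of kernels of powers, the number of Jordan blocks of size at least j is d_j − d_{j−1} where d_j = dim ker(N^j) (with d_0 = 0). Computing the differences gives [3, 2].
The number of blocks of size exactly k is (#blocks of size ≥ k) − (#blocks of size ≥ k + 1), so the partition is: 1 block(s) of size 1, 2 block(s) of size 2.
In nonincreasing order the block sizes are [2, 2, 1].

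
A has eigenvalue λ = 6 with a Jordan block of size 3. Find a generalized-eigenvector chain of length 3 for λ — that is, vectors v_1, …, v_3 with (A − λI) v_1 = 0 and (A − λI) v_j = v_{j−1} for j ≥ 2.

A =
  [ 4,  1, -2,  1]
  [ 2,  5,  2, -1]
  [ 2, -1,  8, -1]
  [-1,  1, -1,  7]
A Jordan chain for λ = 6 of length 3:
v_1 = (1, -1, -1, 1)ᵀ
v_2 = (-2, 2, 2, -1)ᵀ
v_3 = (1, 0, 0, 0)ᵀ

Let N = A − (6)·I. We want v_3 with N^3 v_3 = 0 but N^2 v_3 ≠ 0; then v_{j-1} := N · v_j for j = 3, …, 2.

Pick v_3 = (1, 0, 0, 0)ᵀ.
Then v_2 = N · v_3 = (-2, 2, 2, -1)ᵀ.
Then v_1 = N · v_2 = (1, -1, -1, 1)ᵀ.

Sanity check: (A − (6)·I) v_1 = (0, 0, 0, 0)ᵀ = 0. ✓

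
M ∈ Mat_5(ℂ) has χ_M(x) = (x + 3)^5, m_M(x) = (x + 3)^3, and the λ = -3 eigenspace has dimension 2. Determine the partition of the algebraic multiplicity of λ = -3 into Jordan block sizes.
Block sizes for λ = -3: [3, 2]

Step 1 — from the characteristic polynomial, algebraic multiplicity of λ = -3 is 5. From dim ker(M − (-3)·I) = 2, there are exactly 2 Jordan blocks for λ = -3.
Step 2 — from the minimal polynomial, the factor (x + 3)^3 tells us the largest block for λ = -3 has size 3.
Step 3 — with total size 5, 2 blocks, and largest block 3, the block sizes (in nonincreasing order) are [3, 2].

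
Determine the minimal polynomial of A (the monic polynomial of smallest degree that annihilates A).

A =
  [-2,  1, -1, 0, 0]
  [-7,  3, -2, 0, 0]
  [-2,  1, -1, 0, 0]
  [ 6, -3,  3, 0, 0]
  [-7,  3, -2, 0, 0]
x^3

The characteristic polynomial is χ_A(x) = x^5, so the eigenvalues are known. The minimal polynomial is
  m_A(x) = Π_λ (x − λ)^{k_λ}
where k_λ is the size of the *largest* Jordan block for λ (equivalently, the smallest k with (A − λI)^k v = 0 for every generalised eigenvector v of λ).

  λ = 0: largest Jordan block has size 3, contributing (x − 0)^3

So m_A(x) = x^3 = x^3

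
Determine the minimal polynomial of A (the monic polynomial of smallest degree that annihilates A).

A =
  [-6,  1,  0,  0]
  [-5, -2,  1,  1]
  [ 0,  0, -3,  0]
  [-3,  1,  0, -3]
x^3 + 11*x^2 + 40*x + 48

The characteristic polynomial is χ_A(x) = (x + 3)^2*(x + 4)^2, so the eigenvalues are known. The minimal polynomial is
  m_A(x) = Π_λ (x − λ)^{k_λ}
where k_λ is the size of the *largest* Jordan block for λ (equivalently, the smallest k with (A − λI)^k v = 0 for every generalised eigenvector v of λ).

  λ = -4: largest Jordan block has size 2, contributing (x + 4)^2
  λ = -3: largest Jordan block has size 1, contributing (x + 3)

So m_A(x) = (x + 3)*(x + 4)^2 = x^3 + 11*x^2 + 40*x + 48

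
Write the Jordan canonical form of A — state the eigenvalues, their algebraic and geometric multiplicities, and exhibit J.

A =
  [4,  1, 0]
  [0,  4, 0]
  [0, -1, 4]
J_2(4) ⊕ J_1(4)

The characteristic polynomial is
  det(x·I − A) = x^3 - 12*x^2 + 48*x - 64 = (x - 4)^3

Eigenvalues and multiplicities (the geometric multiplicity of λ is n − rank(A − λI), which equals the number of Jordan blocks for λ):
  λ = 4: algebraic multiplicity = 3, geometric multiplicity = 2

Determining the block sizes for each eigenvalue:
  λ = 4: 2 blocks summing to 3 forces exactly one block of size 2 and the rest size 1 → block sizes [2, 1]

Assembling the blocks gives a Jordan form
J =
  [4, 1, 0]
  [0, 4, 0]
  [0, 0, 4]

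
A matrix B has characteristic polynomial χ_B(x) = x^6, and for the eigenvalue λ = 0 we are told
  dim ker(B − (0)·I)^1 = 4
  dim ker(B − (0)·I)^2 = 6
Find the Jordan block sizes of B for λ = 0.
Block sizes for λ = 0: [2, 2, 1, 1]

From the dimensions of kernels of powers, the number of Jordan blocks of size at least j is d_j − d_{j−1} where d_j = dim ker(N^j) (with d_0 = 0). Computing the differences gives [4, 2].
The number of blocks of size exactly k is (#blocks of size ≥ k) − (#blocks of size ≥ k + 1), so the partition is: 2 block(s) of size 1, 2 block(s) of size 2.
In nonincreasing order the block sizes are [2, 2, 1, 1].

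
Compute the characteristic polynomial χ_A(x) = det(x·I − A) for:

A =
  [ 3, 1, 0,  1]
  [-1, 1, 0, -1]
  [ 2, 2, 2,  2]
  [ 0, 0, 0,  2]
x^4 - 8*x^3 + 24*x^2 - 32*x + 16

Expanding det(x·I − A) (e.g. by cofactor expansion or by noting that A is similar to its Jordan form J, which has the same characteristic polynomial as A) gives
  χ_A(x) = x^4 - 8*x^3 + 24*x^2 - 32*x + 16
which factors as (x - 2)^4. The eigenvalues (with algebraic multiplicities) are λ = 2 with multiplicity 4.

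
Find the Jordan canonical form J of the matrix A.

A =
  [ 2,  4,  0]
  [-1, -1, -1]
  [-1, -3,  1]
J_2(0) ⊕ J_1(2)

The characteristic polynomial is
  det(x·I − A) = x^3 - 2*x^2 = x^2*(x - 2)

Eigenvalues and multiplicities (the geometric multiplicity of λ is n − rank(A − λI), which equals the number of Jordan blocks for λ):
  λ = 0: algebraic multiplicity = 2, geometric multiplicity = 1
  λ = 2: algebraic multiplicity = 1, geometric multiplicity = 1

Determining the block sizes for each eigenvalue:
  λ = 0: one block (gm = 1), so the single block has size am = 2 → block sizes [2]
  λ = 2: one block (gm = 1), so the single block has size am = 1 → block sizes [1]

Assembling the blocks gives a Jordan form
J =
  [0, 1, 0]
  [0, 0, 0]
  [0, 0, 2]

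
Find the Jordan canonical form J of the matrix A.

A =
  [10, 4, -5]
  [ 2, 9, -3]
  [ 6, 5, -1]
J_3(6)

The characteristic polynomial is
  det(x·I − A) = x^3 - 18*x^2 + 108*x - 216 = (x - 6)^3

Eigenvalues and multiplicities (the geometric multiplicity of λ is n − rank(A − λI), which equals the number of Jordan blocks for λ):
  λ = 6: algebraic multiplicity = 3, geometric multiplicity = 1

Determining the block sizes for each eigenvalue:
  λ = 6: one block (gm = 1), so the single block has size am = 3 → block sizes [3]

Assembling the blocks gives a Jordan form
J =
  [6, 1, 0]
  [0, 6, 1]
  [0, 0, 6]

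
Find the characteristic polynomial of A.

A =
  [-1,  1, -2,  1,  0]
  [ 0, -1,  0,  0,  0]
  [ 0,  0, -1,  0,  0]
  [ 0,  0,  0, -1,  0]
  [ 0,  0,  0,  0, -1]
x^5 + 5*x^4 + 10*x^3 + 10*x^2 + 5*x + 1

Expanding det(x·I − A) (e.g. by cofactor expansion or by noting that A is similar to its Jordan form J, which has the same characteristic polynomial as A) gives
  χ_A(x) = x^5 + 5*x^4 + 10*x^3 + 10*x^2 + 5*x + 1
which factors as (x + 1)^5. The eigenvalues (with algebraic multiplicities) are λ = -1 with multiplicity 5.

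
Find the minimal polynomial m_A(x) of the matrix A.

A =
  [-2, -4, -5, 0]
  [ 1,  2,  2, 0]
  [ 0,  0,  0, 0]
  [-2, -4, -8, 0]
x^3

The characteristic polynomial is χ_A(x) = x^4, so the eigenvalues are known. The minimal polynomial is
  m_A(x) = Π_λ (x − λ)^{k_λ}
where k_λ is the size of the *largest* Jordan block for λ (equivalently, the smallest k with (A − λI)^k v = 0 for every generalised eigenvector v of λ).

  λ = 0: largest Jordan block has size 3, contributing (x − 0)^3

So m_A(x) = x^3 = x^3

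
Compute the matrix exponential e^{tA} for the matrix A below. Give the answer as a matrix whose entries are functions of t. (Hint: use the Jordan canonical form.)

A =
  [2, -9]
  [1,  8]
e^{tA} =
  [-3*t*exp(5*t) + exp(5*t), -9*t*exp(5*t)]
  [t*exp(5*t), 3*t*exp(5*t) + exp(5*t)]

Strategy: write A = P · J · P⁻¹ where J is a Jordan canonical form, so e^{tA} = P · e^{tJ} · P⁻¹, and e^{tJ} can be computed block-by-block.

A has Jordan form
J =
  [5, 1]
  [0, 5]
(up to reordering of blocks).

Per-block formulas:
  For a 2×2 Jordan block J_2(5): exp(t · J_2(5)) = e^(5t)·(I + t·N), where N is the 2×2 nilpotent shift.

After assembling e^{tJ} and conjugating by P, we get:

e^{tA} =
  [-3*t*exp(5*t) + exp(5*t), -9*t*exp(5*t)]
  [t*exp(5*t), 3*t*exp(5*t) + exp(5*t)]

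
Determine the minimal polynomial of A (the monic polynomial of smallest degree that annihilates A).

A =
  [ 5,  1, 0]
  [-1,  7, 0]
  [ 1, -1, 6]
x^2 - 12*x + 36

The characteristic polynomial is χ_A(x) = (x - 6)^3, so the eigenvalues are known. The minimal polynomial is
  m_A(x) = Π_λ (x − λ)^{k_λ}
where k_λ is the size of the *largest* Jordan block for λ (equivalently, the smallest k with (A − λI)^k v = 0 for every generalised eigenvector v of λ).

  λ = 6: largest Jordan block has size 2, contributing (x − 6)^2

So m_A(x) = (x - 6)^2 = x^2 - 12*x + 36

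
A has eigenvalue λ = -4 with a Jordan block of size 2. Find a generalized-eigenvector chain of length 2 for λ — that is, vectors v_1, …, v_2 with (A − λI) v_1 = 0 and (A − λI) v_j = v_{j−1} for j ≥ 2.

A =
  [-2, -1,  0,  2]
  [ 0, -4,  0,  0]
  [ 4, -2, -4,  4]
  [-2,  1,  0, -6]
A Jordan chain for λ = -4 of length 2:
v_1 = (2, 0, 4, -2)ᵀ
v_2 = (1, 0, 0, 0)ᵀ

Let N = A − (-4)·I. We want v_2 with N^2 v_2 = 0 but N^1 v_2 ≠ 0; then v_{j-1} := N · v_j for j = 2, …, 2.

Pick v_2 = (1, 0, 0, 0)ᵀ.
Then v_1 = N · v_2 = (2, 0, 4, -2)ᵀ.

Sanity check: (A − (-4)·I) v_1 = (0, 0, 0, 0)ᵀ = 0. ✓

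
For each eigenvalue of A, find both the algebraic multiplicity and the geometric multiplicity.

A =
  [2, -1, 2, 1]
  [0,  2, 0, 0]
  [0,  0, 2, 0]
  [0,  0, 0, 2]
λ = 2: alg = 4, geom = 3

Step 1 — factor the characteristic polynomial to read off the algebraic multiplicities:
  χ_A(x) = (x - 2)^4

Step 2 — compute geometric multiplicities via the rank-nullity identity g(λ) = n − rank(A − λI):
  rank(A − (2)·I) = 1, so dim ker(A − (2)·I) = n − 1 = 3

Summary:
  λ = 2: algebraic multiplicity = 4, geometric multiplicity = 3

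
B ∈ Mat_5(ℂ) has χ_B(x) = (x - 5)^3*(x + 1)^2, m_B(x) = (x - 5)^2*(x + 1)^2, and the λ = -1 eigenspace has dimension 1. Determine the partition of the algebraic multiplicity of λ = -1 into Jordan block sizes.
Block sizes for λ = -1: [2]

Step 1 — from the characteristic polynomial, algebraic multiplicity of λ = -1 is 2. From dim ker(B − (-1)·I) = 1, there are exactly 1 Jordan blocks for λ = -1.
Step 2 — from the minimal polynomial, the factor (x + 1)^2 tells us the largest block for λ = -1 has size 2.
Step 3 — with total size 2, 1 blocks, and largest block 2, the block sizes (in nonincreasing order) are [2].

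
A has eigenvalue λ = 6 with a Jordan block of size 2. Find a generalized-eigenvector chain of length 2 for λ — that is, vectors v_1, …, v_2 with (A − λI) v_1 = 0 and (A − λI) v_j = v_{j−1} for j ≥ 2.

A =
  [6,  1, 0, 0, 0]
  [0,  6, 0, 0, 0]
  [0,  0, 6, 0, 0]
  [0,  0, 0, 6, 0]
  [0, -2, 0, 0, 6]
A Jordan chain for λ = 6 of length 2:
v_1 = (1, 0, 0, 0, -2)ᵀ
v_2 = (0, 1, 0, 0, 0)ᵀ

Let N = A − (6)·I. We want v_2 with N^2 v_2 = 0 but N^1 v_2 ≠ 0; then v_{j-1} := N · v_j for j = 2, …, 2.

Pick v_2 = (0, 1, 0, 0, 0)ᵀ.
Then v_1 = N · v_2 = (1, 0, 0, 0, -2)ᵀ.

Sanity check: (A − (6)·I) v_1 = (0, 0, 0, 0, 0)ᵀ = 0. ✓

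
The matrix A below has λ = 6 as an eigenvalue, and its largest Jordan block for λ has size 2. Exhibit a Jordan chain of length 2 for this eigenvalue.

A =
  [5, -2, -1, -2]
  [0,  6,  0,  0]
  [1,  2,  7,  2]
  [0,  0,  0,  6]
A Jordan chain for λ = 6 of length 2:
v_1 = (-1, 0, 1, 0)ᵀ
v_2 = (1, 0, 0, 0)ᵀ

Let N = A − (6)·I. We want v_2 with N^2 v_2 = 0 but N^1 v_2 ≠ 0; then v_{j-1} := N · v_j for j = 2, …, 2.

Pick v_2 = (1, 0, 0, 0)ᵀ.
Then v_1 = N · v_2 = (-1, 0, 1, 0)ᵀ.

Sanity check: (A − (6)·I) v_1 = (0, 0, 0, 0)ᵀ = 0. ✓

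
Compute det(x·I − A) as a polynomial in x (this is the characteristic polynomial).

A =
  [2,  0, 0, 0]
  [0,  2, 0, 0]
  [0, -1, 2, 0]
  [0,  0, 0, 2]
x^4 - 8*x^3 + 24*x^2 - 32*x + 16

Expanding det(x·I − A) (e.g. by cofactor expansion or by noting that A is similar to its Jordan form J, which has the same characteristic polynomial as A) gives
  χ_A(x) = x^4 - 8*x^3 + 24*x^2 - 32*x + 16
which factors as (x - 2)^4. The eigenvalues (with algebraic multiplicities) are λ = 2 with multiplicity 4.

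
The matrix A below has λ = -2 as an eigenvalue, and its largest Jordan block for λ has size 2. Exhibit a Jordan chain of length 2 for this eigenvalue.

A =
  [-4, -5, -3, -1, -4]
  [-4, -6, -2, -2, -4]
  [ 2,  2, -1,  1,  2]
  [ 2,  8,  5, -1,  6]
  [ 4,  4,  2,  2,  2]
A Jordan chain for λ = -2 of length 2:
v_1 = (-2, -4, 2, 2, 4)ᵀ
v_2 = (1, 0, 0, 0, 0)ᵀ

Let N = A − (-2)·I. We want v_2 with N^2 v_2 = 0 but N^1 v_2 ≠ 0; then v_{j-1} := N · v_j for j = 2, …, 2.

Pick v_2 = (1, 0, 0, 0, 0)ᵀ.
Then v_1 = N · v_2 = (-2, -4, 2, 2, 4)ᵀ.

Sanity check: (A − (-2)·I) v_1 = (0, 0, 0, 0, 0)ᵀ = 0. ✓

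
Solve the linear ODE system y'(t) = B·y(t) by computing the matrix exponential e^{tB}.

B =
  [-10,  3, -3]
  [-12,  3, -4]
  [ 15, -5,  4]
e^{tB} =
  [-9*t*exp(-t) + exp(-t), 3*t*exp(-t), -3*t*exp(-t)]
  [-12*t*exp(-t), 4*t*exp(-t) + exp(-t), -4*t*exp(-t)]
  [15*t*exp(-t), -5*t*exp(-t), 5*t*exp(-t) + exp(-t)]

Strategy: write B = P · J · P⁻¹ where J is a Jordan canonical form, so e^{tB} = P · e^{tJ} · P⁻¹, and e^{tJ} can be computed block-by-block.

B has Jordan form
J =
  [-1,  1,  0]
  [ 0, -1,  0]
  [ 0,  0, -1]
(up to reordering of blocks).

Per-block formulas:
  For a 2×2 Jordan block J_2(-1): exp(t · J_2(-1)) = e^(-1t)·(I + t·N), where N is the 2×2 nilpotent shift.
  For a 1×1 block at λ = -1: exp(t · [-1]) = [e^(-1t)].

After assembling e^{tJ} and conjugating by P, we get:

e^{tB} =
  [-9*t*exp(-t) + exp(-t), 3*t*exp(-t), -3*t*exp(-t)]
  [-12*t*exp(-t), 4*t*exp(-t) + exp(-t), -4*t*exp(-t)]
  [15*t*exp(-t), -5*t*exp(-t), 5*t*exp(-t) + exp(-t)]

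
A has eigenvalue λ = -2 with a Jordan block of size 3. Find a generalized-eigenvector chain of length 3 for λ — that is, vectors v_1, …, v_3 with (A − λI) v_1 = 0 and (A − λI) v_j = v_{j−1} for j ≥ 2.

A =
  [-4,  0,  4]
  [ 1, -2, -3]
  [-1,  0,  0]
A Jordan chain for λ = -2 of length 3:
v_1 = (0, 1, 0)ᵀ
v_2 = (-2, 1, -1)ᵀ
v_3 = (1, 0, 0)ᵀ

Let N = A − (-2)·I. We want v_3 with N^3 v_3 = 0 but N^2 v_3 ≠ 0; then v_{j-1} := N · v_j for j = 3, …, 2.

Pick v_3 = (1, 0, 0)ᵀ.
Then v_2 = N · v_3 = (-2, 1, -1)ᵀ.
Then v_1 = N · v_2 = (0, 1, 0)ᵀ.

Sanity check: (A − (-2)·I) v_1 = (0, 0, 0)ᵀ = 0. ✓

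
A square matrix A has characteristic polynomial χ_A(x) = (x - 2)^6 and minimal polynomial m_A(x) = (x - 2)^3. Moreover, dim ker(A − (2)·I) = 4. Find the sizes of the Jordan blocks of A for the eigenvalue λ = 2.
Block sizes for λ = 2: [3, 1, 1, 1]

Step 1 — from the characteristic polynomial, algebraic multiplicity of λ = 2 is 6. From dim ker(A − (2)·I) = 4, there are exactly 4 Jordan blocks for λ = 2.
Step 2 — from the minimal polynomial, the factor (x − 2)^3 tells us the largest block for λ = 2 has size 3.
Step 3 — with total size 6, 4 blocks, and largest block 3, the block sizes (in nonincreasing order) are [3, 1, 1, 1].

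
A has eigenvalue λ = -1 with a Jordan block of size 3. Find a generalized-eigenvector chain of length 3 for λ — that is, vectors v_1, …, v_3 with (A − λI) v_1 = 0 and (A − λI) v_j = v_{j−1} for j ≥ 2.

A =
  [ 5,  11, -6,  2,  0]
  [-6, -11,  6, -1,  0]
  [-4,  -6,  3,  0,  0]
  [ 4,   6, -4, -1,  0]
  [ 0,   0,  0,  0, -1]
A Jordan chain for λ = -1 of length 3:
v_1 = (2, -4, -4, 4, 0)ᵀ
v_2 = (6, -6, -4, 4, 0)ᵀ
v_3 = (1, 0, 0, 0, 0)ᵀ

Let N = A − (-1)·I. We want v_3 with N^3 v_3 = 0 but N^2 v_3 ≠ 0; then v_{j-1} := N · v_j for j = 3, …, 2.

Pick v_3 = (1, 0, 0, 0, 0)ᵀ.
Then v_2 = N · v_3 = (6, -6, -4, 4, 0)ᵀ.
Then v_1 = N · v_2 = (2, -4, -4, 4, 0)ᵀ.

Sanity check: (A − (-1)·I) v_1 = (0, 0, 0, 0, 0)ᵀ = 0. ✓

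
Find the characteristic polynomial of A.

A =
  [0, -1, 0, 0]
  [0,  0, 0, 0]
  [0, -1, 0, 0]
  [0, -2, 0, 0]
x^4

Expanding det(x·I − A) (e.g. by cofactor expansion or by noting that A is similar to its Jordan form J, which has the same characteristic polynomial as A) gives
  χ_A(x) = x^4
which factors as x^4. The eigenvalues (with algebraic multiplicities) are λ = 0 with multiplicity 4.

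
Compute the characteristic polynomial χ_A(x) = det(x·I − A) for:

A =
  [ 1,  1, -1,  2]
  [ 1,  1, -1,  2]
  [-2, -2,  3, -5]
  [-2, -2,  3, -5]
x^4

Expanding det(x·I − A) (e.g. by cofactor expansion or by noting that A is similar to its Jordan form J, which has the same characteristic polynomial as A) gives
  χ_A(x) = x^4
which factors as x^4. The eigenvalues (with algebraic multiplicities) are λ = 0 with multiplicity 4.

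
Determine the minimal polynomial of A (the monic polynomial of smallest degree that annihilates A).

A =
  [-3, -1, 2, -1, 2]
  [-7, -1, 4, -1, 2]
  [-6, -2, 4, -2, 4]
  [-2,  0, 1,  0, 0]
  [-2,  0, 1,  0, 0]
x^3

The characteristic polynomial is χ_A(x) = x^5, so the eigenvalues are known. The minimal polynomial is
  m_A(x) = Π_λ (x − λ)^{k_λ}
where k_λ is the size of the *largest* Jordan block for λ (equivalently, the smallest k with (A − λI)^k v = 0 for every generalised eigenvector v of λ).

  λ = 0: largest Jordan block has size 3, contributing (x − 0)^3

So m_A(x) = x^3 = x^3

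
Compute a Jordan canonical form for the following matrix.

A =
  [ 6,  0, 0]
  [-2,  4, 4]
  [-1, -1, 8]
J_2(6) ⊕ J_1(6)

The characteristic polynomial is
  det(x·I − A) = x^3 - 18*x^2 + 108*x - 216 = (x - 6)^3

Eigenvalues and multiplicities (the geometric multiplicity of λ is n − rank(A − λI), which equals the number of Jordan blocks for λ):
  λ = 6: algebraic multiplicity = 3, geometric multiplicity = 2

Determining the block sizes for each eigenvalue:
  λ = 6: 2 blocks summing to 3 forces exactly one block of size 2 and the rest size 1 → block sizes [2, 1]

Assembling the blocks gives a Jordan form
J =
  [6, 1, 0]
  [0, 6, 0]
  [0, 0, 6]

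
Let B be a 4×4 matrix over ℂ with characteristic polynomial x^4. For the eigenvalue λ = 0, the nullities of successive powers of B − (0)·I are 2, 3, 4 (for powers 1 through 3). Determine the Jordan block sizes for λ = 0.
Block sizes for λ = 0: [3, 1]

From the dimensions of kernels of powers, the number of Jordan blocks of size at least j is d_j − d_{j−1} where d_j = dim ker(N^j) (with d_0 = 0). Computing the differences gives [2, 1, 1].
The number of blocks of size exactly k is (#blocks of size ≥ k) − (#blocks of size ≥ k + 1), so the partition is: 1 block(s) of size 1, 1 block(s) of size 3.
In nonincreasing order the block sizes are [3, 1].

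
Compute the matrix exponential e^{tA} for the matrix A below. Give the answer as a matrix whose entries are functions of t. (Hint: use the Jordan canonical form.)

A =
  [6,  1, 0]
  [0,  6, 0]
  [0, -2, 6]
e^{tA} =
  [exp(6*t), t*exp(6*t), 0]
  [0, exp(6*t), 0]
  [0, -2*t*exp(6*t), exp(6*t)]

Strategy: write A = P · J · P⁻¹ where J is a Jordan canonical form, so e^{tA} = P · e^{tJ} · P⁻¹, and e^{tJ} can be computed block-by-block.

A has Jordan form
J =
  [6, 1, 0]
  [0, 6, 0]
  [0, 0, 6]
(up to reordering of blocks).

Per-block formulas:
  For a 1×1 block at λ = 6: exp(t · [6]) = [e^(6t)].
  For a 2×2 Jordan block J_2(6): exp(t · J_2(6)) = e^(6t)·(I + t·N), where N is the 2×2 nilpotent shift.

After assembling e^{tJ} and conjugating by P, we get:

e^{tA} =
  [exp(6*t), t*exp(6*t), 0]
  [0, exp(6*t), 0]
  [0, -2*t*exp(6*t), exp(6*t)]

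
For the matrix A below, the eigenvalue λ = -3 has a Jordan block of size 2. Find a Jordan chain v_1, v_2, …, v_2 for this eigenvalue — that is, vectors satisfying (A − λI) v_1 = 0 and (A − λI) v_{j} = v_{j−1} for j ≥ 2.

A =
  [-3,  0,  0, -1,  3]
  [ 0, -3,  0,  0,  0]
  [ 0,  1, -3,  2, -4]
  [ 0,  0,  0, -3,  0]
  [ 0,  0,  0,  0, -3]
A Jordan chain for λ = -3 of length 2:
v_1 = (0, 0, 1, 0, 0)ᵀ
v_2 = (0, 1, 0, 0, 0)ᵀ

Let N = A − (-3)·I. We want v_2 with N^2 v_2 = 0 but N^1 v_2 ≠ 0; then v_{j-1} := N · v_j for j = 2, …, 2.

Pick v_2 = (0, 1, 0, 0, 0)ᵀ.
Then v_1 = N · v_2 = (0, 0, 1, 0, 0)ᵀ.

Sanity check: (A − (-3)·I) v_1 = (0, 0, 0, 0, 0)ᵀ = 0. ✓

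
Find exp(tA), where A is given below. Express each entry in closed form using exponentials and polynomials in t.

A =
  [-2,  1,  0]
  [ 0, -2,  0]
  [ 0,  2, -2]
e^{tA} =
  [exp(-2*t), t*exp(-2*t), 0]
  [0, exp(-2*t), 0]
  [0, 2*t*exp(-2*t), exp(-2*t)]

Strategy: write A = P · J · P⁻¹ where J is a Jordan canonical form, so e^{tA} = P · e^{tJ} · P⁻¹, and e^{tJ} can be computed block-by-block.

A has Jordan form
J =
  [-2,  1,  0]
  [ 0, -2,  0]
  [ 0,  0, -2]
(up to reordering of blocks).

Per-block formulas:
  For a 2×2 Jordan block J_2(-2): exp(t · J_2(-2)) = e^(-2t)·(I + t·N), where N is the 2×2 nilpotent shift.
  For a 1×1 block at λ = -2: exp(t · [-2]) = [e^(-2t)].

After assembling e^{tJ} and conjugating by P, we get:

e^{tA} =
  [exp(-2*t), t*exp(-2*t), 0]
  [0, exp(-2*t), 0]
  [0, 2*t*exp(-2*t), exp(-2*t)]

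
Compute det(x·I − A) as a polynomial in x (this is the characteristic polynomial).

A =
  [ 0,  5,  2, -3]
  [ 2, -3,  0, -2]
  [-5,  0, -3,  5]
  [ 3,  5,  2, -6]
x^4 + 12*x^3 + 54*x^2 + 108*x + 81

Expanding det(x·I − A) (e.g. by cofactor expansion or by noting that A is similar to its Jordan form J, which has the same characteristic polynomial as A) gives
  χ_A(x) = x^4 + 12*x^3 + 54*x^2 + 108*x + 81
which factors as (x + 3)^4. The eigenvalues (with algebraic multiplicities) are λ = -3 with multiplicity 4.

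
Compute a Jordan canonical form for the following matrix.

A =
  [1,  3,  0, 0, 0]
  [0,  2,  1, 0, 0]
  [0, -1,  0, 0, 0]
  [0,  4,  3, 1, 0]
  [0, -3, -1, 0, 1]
J_3(1) ⊕ J_1(1) ⊕ J_1(1)

The characteristic polynomial is
  det(x·I − A) = x^5 - 5*x^4 + 10*x^3 - 10*x^2 + 5*x - 1 = (x - 1)^5

Eigenvalues and multiplicities (the geometric multiplicity of λ is n − rank(A − λI), which equals the number of Jordan blocks for λ):
  λ = 1: algebraic multiplicity = 5, geometric multiplicity = 3

Determining the block sizes for each eigenvalue:
  λ = 1: with am = 5 and gm = 3, the partition is not yet determined (e.g. several partitions of 5 into 3 parts exist). Let N = A − (1)·I. Computing rank(N^1) = 2, rank(N^2) = 1, rank(N^3) = 0; the number of blocks of size ≥ j is rank(N^{j−1}) − rank(N^j), giving [3, 1, 1]. So we have 1 block(s) of size 3, 2 block(s) of size 1 → block sizes [3, 1, 1]

Assembling the blocks gives a Jordan form
J =
  [1, 1, 0, 0, 0]
  [0, 1, 1, 0, 0]
  [0, 0, 1, 0, 0]
  [0, 0, 0, 1, 0]
  [0, 0, 0, 0, 1]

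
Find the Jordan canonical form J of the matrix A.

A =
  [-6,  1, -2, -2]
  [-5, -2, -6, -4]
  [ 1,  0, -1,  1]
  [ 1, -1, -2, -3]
J_2(-3) ⊕ J_2(-3)

The characteristic polynomial is
  det(x·I − A) = x^4 + 12*x^3 + 54*x^2 + 108*x + 81 = (x + 3)^4

Eigenvalues and multiplicities (the geometric multiplicity of λ is n − rank(A − λI), which equals the number of Jordan blocks for λ):
  λ = -3: algebraic multiplicity = 4, geometric multiplicity = 2

Determining the block sizes for each eigenvalue:
  λ = -3: with am = 4 and gm = 2, the partition is not yet determined (e.g. several partitions of 4 into 2 parts exist). Let N = A − (-3)·I. Computing rank(N^1) = 2, rank(N^2) = 0; the number of blocks of size ≥ j is rank(N^{j−1}) − rank(N^j), giving [2, 2]. So we have 2 block(s) of size 2 → block sizes [2, 2]

Assembling the blocks gives a Jordan form
J =
  [-3,  1,  0,  0]
  [ 0, -3,  0,  0]
  [ 0,  0, -3,  1]
  [ 0,  0,  0, -3]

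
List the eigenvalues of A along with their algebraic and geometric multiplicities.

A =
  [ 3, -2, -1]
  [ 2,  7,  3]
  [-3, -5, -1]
λ = 3: alg = 3, geom = 1

Step 1 — factor the characteristic polynomial to read off the algebraic multiplicities:
  χ_A(x) = (x - 3)^3

Step 2 — compute geometric multiplicities via the rank-nullity identity g(λ) = n − rank(A − λI):
  rank(A − (3)·I) = 2, so dim ker(A − (3)·I) = n − 2 = 1

Summary:
  λ = 3: algebraic multiplicity = 3, geometric multiplicity = 1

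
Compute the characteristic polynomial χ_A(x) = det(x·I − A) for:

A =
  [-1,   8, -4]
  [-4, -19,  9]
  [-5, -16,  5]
x^3 + 15*x^2 + 75*x + 125

Expanding det(x·I − A) (e.g. by cofactor expansion or by noting that A is similar to its Jordan form J, which has the same characteristic polynomial as A) gives
  χ_A(x) = x^3 + 15*x^2 + 75*x + 125
which factors as (x + 5)^3. The eigenvalues (with algebraic multiplicities) are λ = -5 with multiplicity 3.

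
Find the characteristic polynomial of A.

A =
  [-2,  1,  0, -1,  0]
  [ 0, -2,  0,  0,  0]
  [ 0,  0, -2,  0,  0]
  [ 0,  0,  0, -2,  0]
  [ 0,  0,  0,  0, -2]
x^5 + 10*x^4 + 40*x^3 + 80*x^2 + 80*x + 32

Expanding det(x·I − A) (e.g. by cofactor expansion or by noting that A is similar to its Jordan form J, which has the same characteristic polynomial as A) gives
  χ_A(x) = x^5 + 10*x^4 + 40*x^3 + 80*x^2 + 80*x + 32
which factors as (x + 2)^5. The eigenvalues (with algebraic multiplicities) are λ = -2 with multiplicity 5.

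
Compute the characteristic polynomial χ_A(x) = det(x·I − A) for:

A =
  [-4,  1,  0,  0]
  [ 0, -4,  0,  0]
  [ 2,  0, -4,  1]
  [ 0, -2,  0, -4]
x^4 + 16*x^3 + 96*x^2 + 256*x + 256

Expanding det(x·I − A) (e.g. by cofactor expansion or by noting that A is similar to its Jordan form J, which has the same characteristic polynomial as A) gives
  χ_A(x) = x^4 + 16*x^3 + 96*x^2 + 256*x + 256
which factors as (x + 4)^4. The eigenvalues (with algebraic multiplicities) are λ = -4 with multiplicity 4.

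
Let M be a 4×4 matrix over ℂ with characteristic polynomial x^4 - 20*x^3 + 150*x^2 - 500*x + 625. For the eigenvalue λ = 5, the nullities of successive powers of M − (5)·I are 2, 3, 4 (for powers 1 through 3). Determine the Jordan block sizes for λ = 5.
Block sizes for λ = 5: [3, 1]

From the dimensions of kernels of powers, the number of Jordan blocks of size at least j is d_j − d_{j−1} where d_j = dim ker(N^j) (with d_0 = 0). Computing the differences gives [2, 1, 1].
The number of blocks of size exactly k is (#blocks of size ≥ k) − (#blocks of size ≥ k + 1), so the partition is: 1 block(s) of size 1, 1 block(s) of size 3.
In nonincreasing order the block sizes are [3, 1].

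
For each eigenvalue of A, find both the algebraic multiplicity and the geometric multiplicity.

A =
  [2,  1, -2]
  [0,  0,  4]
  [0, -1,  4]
λ = 2: alg = 3, geom = 2

Step 1 — factor the characteristic polynomial to read off the algebraic multiplicities:
  χ_A(x) = (x - 2)^3

Step 2 — compute geometric multiplicities via the rank-nullity identity g(λ) = n − rank(A − λI):
  rank(A − (2)·I) = 1, so dim ker(A − (2)·I) = n − 1 = 2

Summary:
  λ = 2: algebraic multiplicity = 3, geometric multiplicity = 2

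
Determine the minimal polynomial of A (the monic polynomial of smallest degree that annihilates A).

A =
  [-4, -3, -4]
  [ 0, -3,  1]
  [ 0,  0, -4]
x^3 + 11*x^2 + 40*x + 48

The characteristic polynomial is χ_A(x) = (x + 3)*(x + 4)^2, so the eigenvalues are known. The minimal polynomial is
  m_A(x) = Π_λ (x − λ)^{k_λ}
where k_λ is the size of the *largest* Jordan block for λ (equivalently, the smallest k with (A − λI)^k v = 0 for every generalised eigenvector v of λ).

  λ = -4: largest Jordan block has size 2, contributing (x + 4)^2
  λ = -3: largest Jordan block has size 1, contributing (x + 3)

So m_A(x) = (x + 3)*(x + 4)^2 = x^3 + 11*x^2 + 40*x + 48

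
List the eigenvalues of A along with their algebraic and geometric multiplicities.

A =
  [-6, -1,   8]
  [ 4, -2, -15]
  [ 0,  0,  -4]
λ = -4: alg = 3, geom = 1

Step 1 — factor the characteristic polynomial to read off the algebraic multiplicities:
  χ_A(x) = (x + 4)^3

Step 2 — compute geometric multiplicities via the rank-nullity identity g(λ) = n − rank(A − λI):
  rank(A − (-4)·I) = 2, so dim ker(A − (-4)·I) = n − 2 = 1

Summary:
  λ = -4: algebraic multiplicity = 3, geometric multiplicity = 1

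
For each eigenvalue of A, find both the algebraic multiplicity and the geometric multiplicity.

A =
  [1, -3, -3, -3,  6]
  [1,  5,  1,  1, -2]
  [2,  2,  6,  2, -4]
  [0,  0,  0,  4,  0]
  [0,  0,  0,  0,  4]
λ = 4: alg = 5, geom = 4

Step 1 — factor the characteristic polynomial to read off the algebraic multiplicities:
  χ_A(x) = (x - 4)^5

Step 2 — compute geometric multiplicities via the rank-nullity identity g(λ) = n − rank(A − λI):
  rank(A − (4)·I) = 1, so dim ker(A − (4)·I) = n − 1 = 4

Summary:
  λ = 4: algebraic multiplicity = 5, geometric multiplicity = 4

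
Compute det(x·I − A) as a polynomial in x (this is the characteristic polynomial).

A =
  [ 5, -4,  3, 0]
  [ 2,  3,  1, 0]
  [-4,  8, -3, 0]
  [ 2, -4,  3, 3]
x^4 - 8*x^3 + 18*x^2 - 27

Expanding det(x·I − A) (e.g. by cofactor expansion or by noting that A is similar to its Jordan form J, which has the same characteristic polynomial as A) gives
  χ_A(x) = x^4 - 8*x^3 + 18*x^2 - 27
which factors as (x - 3)^3*(x + 1). The eigenvalues (with algebraic multiplicities) are λ = -1 with multiplicity 1, λ = 3 with multiplicity 3.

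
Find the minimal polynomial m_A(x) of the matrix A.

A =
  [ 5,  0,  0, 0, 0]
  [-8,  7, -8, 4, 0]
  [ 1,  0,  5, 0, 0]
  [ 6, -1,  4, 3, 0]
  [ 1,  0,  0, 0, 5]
x^2 - 10*x + 25

The characteristic polynomial is χ_A(x) = (x - 5)^5, so the eigenvalues are known. The minimal polynomial is
  m_A(x) = Π_λ (x − λ)^{k_λ}
where k_λ is the size of the *largest* Jordan block for λ (equivalently, the smallest k with (A − λI)^k v = 0 for every generalised eigenvector v of λ).

  λ = 5: largest Jordan block has size 2, contributing (x − 5)^2

So m_A(x) = (x - 5)^2 = x^2 - 10*x + 25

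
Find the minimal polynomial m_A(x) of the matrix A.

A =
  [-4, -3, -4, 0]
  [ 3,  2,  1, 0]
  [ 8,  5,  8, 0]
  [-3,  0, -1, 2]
x^3 - 6*x^2 + 12*x - 8

The characteristic polynomial is χ_A(x) = (x - 2)^4, so the eigenvalues are known. The minimal polynomial is
  m_A(x) = Π_λ (x − λ)^{k_λ}
where k_λ is the size of the *largest* Jordan block for λ (equivalently, the smallest k with (A − λI)^k v = 0 for every generalised eigenvector v of λ).

  λ = 2: largest Jordan block has size 3, contributing (x − 2)^3

So m_A(x) = (x - 2)^3 = x^3 - 6*x^2 + 12*x - 8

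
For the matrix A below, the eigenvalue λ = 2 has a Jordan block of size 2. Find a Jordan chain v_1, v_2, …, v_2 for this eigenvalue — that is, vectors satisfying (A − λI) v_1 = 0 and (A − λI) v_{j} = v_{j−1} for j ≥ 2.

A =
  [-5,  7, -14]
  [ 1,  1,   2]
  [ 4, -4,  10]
A Jordan chain for λ = 2 of length 2:
v_1 = (-7, 1, 4)ᵀ
v_2 = (1, 0, 0)ᵀ

Let N = A − (2)·I. We want v_2 with N^2 v_2 = 0 but N^1 v_2 ≠ 0; then v_{j-1} := N · v_j for j = 2, …, 2.

Pick v_2 = (1, 0, 0)ᵀ.
Then v_1 = N · v_2 = (-7, 1, 4)ᵀ.

Sanity check: (A − (2)·I) v_1 = (0, 0, 0)ᵀ = 0. ✓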